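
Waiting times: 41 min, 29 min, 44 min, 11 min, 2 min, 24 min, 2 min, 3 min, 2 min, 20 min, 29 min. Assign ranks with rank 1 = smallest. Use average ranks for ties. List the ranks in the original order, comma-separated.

10, 8.5, 11, 5, 2, 7, 2, 4, 2, 6, 8.5

Sorted (ascending): 2, 2, 2, 3, 11, 20, 24, 29, 29, 41, 44
The 3 values of 2 occupy positions 1–3 → average rank 2.
The 2 values of 29 occupy positions 8–9 → average rank (8+9)/2 = 8.5.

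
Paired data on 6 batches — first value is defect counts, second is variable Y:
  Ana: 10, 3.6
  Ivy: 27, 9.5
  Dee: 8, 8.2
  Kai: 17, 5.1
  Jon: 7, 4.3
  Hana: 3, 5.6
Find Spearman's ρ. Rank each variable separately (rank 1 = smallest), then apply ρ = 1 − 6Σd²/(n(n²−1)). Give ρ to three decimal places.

Ranks of variable 1: 4, 6, 3, 5, 2, 1
Ranks of variable 2: 1, 6, 5, 3, 2, 4
d = r₁ − r₂: 3, 0, -2, 2, 0, -3
d²: 9, 0, 4, 4, 0, 9; Σd² = 26
ρ = 1 − 6·26/(6·35) = 1 − 156/210 = 0.257

0.257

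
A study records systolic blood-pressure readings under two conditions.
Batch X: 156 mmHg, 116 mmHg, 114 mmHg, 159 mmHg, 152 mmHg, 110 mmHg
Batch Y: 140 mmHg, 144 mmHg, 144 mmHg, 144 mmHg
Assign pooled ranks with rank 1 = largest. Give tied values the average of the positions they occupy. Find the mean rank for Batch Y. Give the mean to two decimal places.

5.50

Sorted (descending): 159, 156, 152, 144, 144, 144, 140, 116, 114, 110
The 3 values of 144 occupy positions 4–6 → average rank 5.
Batch Y values → pooled ranks: 140→7, 144→5, 144→5, 144→5
Mean rank = (7 + 5 + 5 + 5) / 4 = 5.50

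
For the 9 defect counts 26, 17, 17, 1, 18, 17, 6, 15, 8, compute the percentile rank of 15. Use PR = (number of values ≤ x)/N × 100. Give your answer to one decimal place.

44.4

N = 9.
Strictly below 15: 3. Equal to 15: 1.
PR = 4/9 × 100 = 44.4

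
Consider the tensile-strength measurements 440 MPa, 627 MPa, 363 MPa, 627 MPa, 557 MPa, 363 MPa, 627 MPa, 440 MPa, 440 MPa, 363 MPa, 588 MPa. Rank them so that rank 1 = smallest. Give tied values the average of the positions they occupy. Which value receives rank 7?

Sorted (ascending): 363, 363, 363, 440, 440, 440, 557, 588, 627, 627, 627
The 3 values of 363 occupy positions 1–3 → average rank 2.
The 3 values of 440 occupy positions 4–6 → average rank 5.
The 3 values of 627 occupy positions 9–11 → average rank 10.
Rank 7 → value 557.

557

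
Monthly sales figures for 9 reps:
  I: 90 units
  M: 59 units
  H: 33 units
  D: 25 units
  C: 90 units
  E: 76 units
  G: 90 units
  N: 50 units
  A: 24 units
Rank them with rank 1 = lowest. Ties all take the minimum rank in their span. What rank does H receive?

3

Sorted (ascending): 24, 25, 33, 50, 59, 76, 90, 90, 90
The 3 values of 90 occupy positions 7–9 → each gets rank 7.
H has value 33 units → rank 3.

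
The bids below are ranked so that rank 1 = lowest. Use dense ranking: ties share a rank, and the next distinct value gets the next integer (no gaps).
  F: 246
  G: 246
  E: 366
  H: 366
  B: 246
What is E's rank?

Sorted (ascending): 246, 246, 246, 366, 366
The 3 values of 246 share dense rank 1.
The 2 values of 366 share dense rank 2.
E has value 366 → rank 2.

2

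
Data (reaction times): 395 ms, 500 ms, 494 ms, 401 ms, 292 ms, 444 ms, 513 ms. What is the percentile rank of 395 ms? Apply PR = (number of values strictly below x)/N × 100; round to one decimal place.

14.3

N = 7.
Strictly below 395: 1. Equal to 395: 1.
PR = 1/7 × 100 = 14.3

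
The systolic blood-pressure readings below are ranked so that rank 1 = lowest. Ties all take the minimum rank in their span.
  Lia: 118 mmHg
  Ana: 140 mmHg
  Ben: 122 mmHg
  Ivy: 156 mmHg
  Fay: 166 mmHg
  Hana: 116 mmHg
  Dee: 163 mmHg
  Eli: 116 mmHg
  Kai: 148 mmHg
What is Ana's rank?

5

Sorted (ascending): 116, 116, 118, 122, 140, 148, 156, 163, 166
The 2 values of 116 occupy positions 1–2 → each gets rank 1.
Ana has value 140 mmHg → rank 5.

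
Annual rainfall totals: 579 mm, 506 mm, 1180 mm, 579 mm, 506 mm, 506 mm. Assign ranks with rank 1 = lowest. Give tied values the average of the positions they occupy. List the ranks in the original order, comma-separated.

4.5, 2, 6, 4.5, 2, 2

Sorted (ascending): 506, 506, 506, 579, 579, 1180
The 3 values of 506 occupy positions 1–3 → average rank 2.
The 2 values of 579 occupy positions 4–5 → average rank (4+5)/2 = 4.5.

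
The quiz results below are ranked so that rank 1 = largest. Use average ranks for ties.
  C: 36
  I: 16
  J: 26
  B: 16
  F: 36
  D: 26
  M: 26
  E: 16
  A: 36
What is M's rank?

5

Sorted (descending): 36, 36, 36, 26, 26, 26, 16, 16, 16
The 3 values of 36 occupy positions 1–3 → average rank 2.
The 3 values of 26 occupy positions 4–6 → average rank 5.
The 3 values of 16 occupy positions 7–9 → average rank 8.
M has value 26 → rank 5.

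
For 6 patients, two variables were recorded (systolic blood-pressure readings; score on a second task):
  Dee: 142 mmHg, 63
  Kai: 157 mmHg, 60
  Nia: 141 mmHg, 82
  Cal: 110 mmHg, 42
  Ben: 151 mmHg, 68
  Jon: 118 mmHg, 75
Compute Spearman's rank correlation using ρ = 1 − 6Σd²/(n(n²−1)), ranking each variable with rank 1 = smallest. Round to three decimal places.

Ranks of variable 1: 4, 6, 3, 1, 5, 2
Ranks of variable 2: 3, 2, 6, 1, 4, 5
d = r₁ − r₂: 1, 4, -3, 0, 1, -3
d²: 1, 16, 9, 0, 1, 9; Σd² = 36
ρ = 1 − 6·36/(6·35) = 1 − 216/210 = -0.029

-0.029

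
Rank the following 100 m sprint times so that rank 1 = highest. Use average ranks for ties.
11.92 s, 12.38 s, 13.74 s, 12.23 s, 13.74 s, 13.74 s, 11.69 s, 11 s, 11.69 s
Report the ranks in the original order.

Sorted (descending): 13.74, 13.74, 13.74, 12.38, 12.23, 11.92, 11.69, 11.69, 11
The 3 values of 13.74 occupy positions 1–3 → average rank 2.
The 2 values of 11.69 occupy positions 7–8 → average rank (7+8)/2 = 7.5.

6, 4, 2, 5, 2, 2, 7.5, 9, 7.5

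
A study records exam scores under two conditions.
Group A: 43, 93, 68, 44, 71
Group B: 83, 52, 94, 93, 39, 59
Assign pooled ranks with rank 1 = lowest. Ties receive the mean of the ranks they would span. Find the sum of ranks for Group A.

Sorted (ascending): 39, 43, 44, 52, 59, 68, 71, 83, 93, 93, 94
The 2 values of 93 occupy positions 9–10 → average rank (9+10)/2 = 9.5.
Group A values → pooled ranks: 43→2, 93→9.5, 68→6, 44→3, 71→7
Rank sum = 2 + 9.5 + 6 + 3 + 7 = 27.5

27.5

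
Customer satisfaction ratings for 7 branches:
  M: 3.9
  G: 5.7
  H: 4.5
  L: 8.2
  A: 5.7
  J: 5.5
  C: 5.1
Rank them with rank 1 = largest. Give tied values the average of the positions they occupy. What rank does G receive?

Sorted (descending): 8.2, 5.7, 5.7, 5.5, 5.1, 4.5, 3.9
The 2 values of 5.7 occupy positions 2–3 → average rank (2+3)/2 = 2.5.
G has value 5.7 → rank 2.5.

2.5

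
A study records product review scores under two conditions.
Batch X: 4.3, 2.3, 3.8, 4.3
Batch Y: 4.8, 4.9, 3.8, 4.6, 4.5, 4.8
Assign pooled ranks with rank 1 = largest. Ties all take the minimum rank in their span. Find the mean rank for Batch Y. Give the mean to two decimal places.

Sorted (descending): 4.9, 4.8, 4.8, 4.6, 4.5, 4.3, 4.3, 3.8, 3.8, 2.3
The 2 values of 4.8 occupy positions 2–3 → each gets rank 2.
The 2 values of 4.3 occupy positions 6–7 → each gets rank 6.
The 2 values of 3.8 occupy positions 8–9 → each gets rank 8.
Batch Y values → pooled ranks: 4.8→2, 4.9→1, 3.8→8, 4.6→4, 4.5→5, 4.8→2
Mean rank = (2 + 1 + 8 + 4 + 5 + 2) / 6 = 3.67

3.67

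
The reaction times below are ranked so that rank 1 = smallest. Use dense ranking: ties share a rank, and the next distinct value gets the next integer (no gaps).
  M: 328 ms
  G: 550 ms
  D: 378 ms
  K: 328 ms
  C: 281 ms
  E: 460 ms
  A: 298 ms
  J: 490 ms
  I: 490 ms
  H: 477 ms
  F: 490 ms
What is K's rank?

Sorted (ascending): 281, 298, 328, 328, 378, 460, 477, 490, 490, 490, 550
The 2 values of 328 share dense rank 3.
The 3 values of 490 share dense rank 7.
Remaining distinct values take the next consecutive integers.
K has value 328 ms → rank 3.

3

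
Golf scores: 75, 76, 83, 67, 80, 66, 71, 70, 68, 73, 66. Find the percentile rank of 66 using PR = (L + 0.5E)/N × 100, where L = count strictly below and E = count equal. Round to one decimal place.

N = 11.
Strictly below 66: 0. Equal to 66: 2.
PR = (0 + 0.5·2)/11 × 100 = 9.1

9.1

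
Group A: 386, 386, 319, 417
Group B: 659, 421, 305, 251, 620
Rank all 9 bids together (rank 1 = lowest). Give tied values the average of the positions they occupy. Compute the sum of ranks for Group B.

27

Sorted (ascending): 251, 305, 319, 386, 386, 417, 421, 620, 659
The 2 values of 386 occupy positions 4–5 → average rank (4+5)/2 = 4.5.
Group B values → pooled ranks: 659→9, 421→7, 305→2, 251→1, 620→8
Rank sum = 9 + 7 + 2 + 1 + 8 = 27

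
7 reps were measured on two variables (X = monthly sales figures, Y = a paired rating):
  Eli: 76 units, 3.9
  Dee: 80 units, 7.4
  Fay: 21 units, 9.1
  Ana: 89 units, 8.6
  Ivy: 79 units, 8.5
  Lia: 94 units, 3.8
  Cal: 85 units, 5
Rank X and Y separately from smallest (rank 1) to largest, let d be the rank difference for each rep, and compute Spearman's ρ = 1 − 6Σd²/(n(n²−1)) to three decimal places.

Ranks of variable 1: 2, 4, 1, 6, 3, 7, 5
Ranks of variable 2: 2, 4, 7, 6, 5, 1, 3
d = r₁ − r₂: 0, 0, -6, 0, -2, 6, 2
d²: 0, 0, 36, 0, 4, 36, 4; Σd² = 80
ρ = 1 − 6·80/(7·48) = 1 − 480/336 = -0.429

-0.429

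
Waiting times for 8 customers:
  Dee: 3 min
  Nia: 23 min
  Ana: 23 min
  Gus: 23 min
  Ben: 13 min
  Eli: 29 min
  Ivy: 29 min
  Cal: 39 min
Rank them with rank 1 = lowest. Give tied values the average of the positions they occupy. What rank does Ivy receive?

Sorted (ascending): 3, 13, 23, 23, 23, 29, 29, 39
The 3 values of 23 occupy positions 3–5 → average rank 4.
The 2 values of 29 occupy positions 6–7 → average rank (6+7)/2 = 6.5.
Ivy has value 29 min → rank 6.5.

6.5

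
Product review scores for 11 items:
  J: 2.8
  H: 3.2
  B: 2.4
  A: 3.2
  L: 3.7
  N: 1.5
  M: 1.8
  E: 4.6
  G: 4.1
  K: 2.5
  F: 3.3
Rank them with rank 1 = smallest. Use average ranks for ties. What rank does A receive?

Sorted (ascending): 1.5, 1.8, 2.4, 2.5, 2.8, 3.2, 3.2, 3.3, 3.7, 4.1, 4.6
The 2 values of 3.2 occupy positions 6–7 → average rank (6+7)/2 = 6.5.
A has value 3.2 → rank 6.5.

6.5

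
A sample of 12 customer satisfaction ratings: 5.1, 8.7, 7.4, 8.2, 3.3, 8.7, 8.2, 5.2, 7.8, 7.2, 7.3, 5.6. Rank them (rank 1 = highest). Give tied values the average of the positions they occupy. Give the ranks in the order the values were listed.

11, 1.5, 6, 3.5, 12, 1.5, 3.5, 10, 5, 8, 7, 9

Sorted (descending): 8.7, 8.7, 8.2, 8.2, 7.8, 7.4, 7.3, 7.2, 5.6, 5.2, 5.1, 3.3
The 2 values of 8.7 occupy positions 1–2 → average rank (1+2)/2 = 1.5.
The 2 values of 8.2 occupy positions 3–4 → average rank (3+4)/2 = 3.5.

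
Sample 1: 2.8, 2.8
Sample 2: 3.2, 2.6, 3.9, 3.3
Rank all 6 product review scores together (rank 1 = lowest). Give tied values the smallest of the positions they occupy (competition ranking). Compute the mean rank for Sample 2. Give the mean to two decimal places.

4.00

Sorted (ascending): 2.6, 2.8, 2.8, 3.2, 3.3, 3.9
The 2 values of 2.8 occupy positions 2–3 → each gets rank 2.
Sample 2 values → pooled ranks: 3.2→4, 2.6→1, 3.9→6, 3.3→5
Mean rank = (4 + 1 + 6 + 5) / 4 = 4.00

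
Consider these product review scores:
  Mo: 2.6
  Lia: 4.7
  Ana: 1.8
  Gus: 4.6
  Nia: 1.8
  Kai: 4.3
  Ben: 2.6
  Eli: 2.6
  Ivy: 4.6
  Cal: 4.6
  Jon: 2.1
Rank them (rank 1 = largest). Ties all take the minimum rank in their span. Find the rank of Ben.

Sorted (descending): 4.7, 4.6, 4.6, 4.6, 4.3, 2.6, 2.6, 2.6, 2.1, 1.8, 1.8
The 3 values of 4.6 occupy positions 2–4 → each gets rank 2.
The 3 values of 2.6 occupy positions 6–8 → each gets rank 6.
The 2 values of 1.8 occupy positions 10–11 → each gets rank 10.
Ben has value 2.6 → rank 6.

6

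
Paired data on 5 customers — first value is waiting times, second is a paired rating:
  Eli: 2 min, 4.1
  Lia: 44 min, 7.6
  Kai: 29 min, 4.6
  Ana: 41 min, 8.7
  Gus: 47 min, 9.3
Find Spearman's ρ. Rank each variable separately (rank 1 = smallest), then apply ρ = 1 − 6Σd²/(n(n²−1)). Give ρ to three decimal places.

0.900

Ranks of variable 1: 1, 4, 2, 3, 5
Ranks of variable 2: 1, 3, 2, 4, 5
d = r₁ − r₂: 0, 1, 0, -1, 0
d²: 0, 1, 0, 1, 0; Σd² = 2
ρ = 1 − 6·2/(5·24) = 1 − 12/120 = 0.900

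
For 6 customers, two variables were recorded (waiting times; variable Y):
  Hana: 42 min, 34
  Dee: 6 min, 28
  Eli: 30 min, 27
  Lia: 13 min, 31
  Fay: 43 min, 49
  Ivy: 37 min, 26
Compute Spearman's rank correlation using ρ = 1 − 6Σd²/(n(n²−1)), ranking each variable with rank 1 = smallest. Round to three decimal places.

0.486

Ranks of variable 1: 5, 1, 3, 2, 6, 4
Ranks of variable 2: 5, 3, 2, 4, 6, 1
d = r₁ − r₂: 0, -2, 1, -2, 0, 3
d²: 0, 4, 1, 4, 0, 9; Σd² = 18
ρ = 1 − 6·18/(6·35) = 1 − 108/210 = 0.486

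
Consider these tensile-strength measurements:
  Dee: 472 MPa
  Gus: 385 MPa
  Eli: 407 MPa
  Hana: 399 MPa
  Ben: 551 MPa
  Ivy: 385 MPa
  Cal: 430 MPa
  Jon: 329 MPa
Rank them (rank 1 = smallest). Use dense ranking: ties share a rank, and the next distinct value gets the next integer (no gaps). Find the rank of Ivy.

2

Sorted (ascending): 329, 385, 385, 399, 407, 430, 472, 551
The 2 values of 385 share dense rank 2.
Remaining distinct values take the next consecutive integers.
Ivy has value 385 MPa → rank 2.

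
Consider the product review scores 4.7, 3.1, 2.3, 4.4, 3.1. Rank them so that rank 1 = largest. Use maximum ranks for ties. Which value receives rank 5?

Sorted (descending): 4.7, 4.4, 3.1, 3.1, 2.3
The 2 values of 3.1 occupy positions 3–4 → each gets rank 4.
Rank 5 → value 2.3.

2.3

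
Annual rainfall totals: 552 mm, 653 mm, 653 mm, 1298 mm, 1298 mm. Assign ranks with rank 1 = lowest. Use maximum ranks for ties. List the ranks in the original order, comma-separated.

1, 3, 3, 5, 5

Sorted (ascending): 552, 653, 653, 1298, 1298
The 2 values of 653 occupy positions 2–3 → each gets rank 3.
The 2 values of 1298 occupy positions 4–5 → each gets rank 5.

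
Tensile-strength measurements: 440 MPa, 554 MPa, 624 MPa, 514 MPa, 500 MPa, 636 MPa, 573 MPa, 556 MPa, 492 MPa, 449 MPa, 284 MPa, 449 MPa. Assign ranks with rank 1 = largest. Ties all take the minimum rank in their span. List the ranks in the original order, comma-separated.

Sorted (descending): 636, 624, 573, 556, 554, 514, 500, 492, 449, 449, 440, 284
The 2 values of 449 occupy positions 9–10 → each gets rank 9.

11, 5, 2, 6, 7, 1, 3, 4, 8, 9, 12, 9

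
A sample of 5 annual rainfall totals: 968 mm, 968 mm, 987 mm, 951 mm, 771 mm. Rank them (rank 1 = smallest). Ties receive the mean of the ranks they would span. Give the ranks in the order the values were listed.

Sorted (ascending): 771, 951, 968, 968, 987
The 2 values of 968 occupy positions 3–4 → average rank (3+4)/2 = 3.5.

3.5, 3.5, 5, 2, 1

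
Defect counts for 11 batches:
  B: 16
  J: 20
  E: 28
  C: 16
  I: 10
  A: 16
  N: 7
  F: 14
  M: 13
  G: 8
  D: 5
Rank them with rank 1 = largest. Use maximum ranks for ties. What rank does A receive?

5

Sorted (descending): 28, 20, 16, 16, 16, 14, 13, 10, 8, 7, 5
The 3 values of 16 occupy positions 3–5 → each gets rank 5.
A has value 16 → rank 5.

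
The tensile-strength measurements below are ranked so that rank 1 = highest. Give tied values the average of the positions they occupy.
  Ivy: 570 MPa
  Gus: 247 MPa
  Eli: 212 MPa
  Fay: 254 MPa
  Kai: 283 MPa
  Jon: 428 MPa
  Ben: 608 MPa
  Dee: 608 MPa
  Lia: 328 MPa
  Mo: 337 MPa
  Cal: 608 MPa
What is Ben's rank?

2

Sorted (descending): 608, 608, 608, 570, 428, 337, 328, 283, 254, 247, 212
The 3 values of 608 occupy positions 1–3 → average rank 2.
Ben has value 608 MPa → rank 2.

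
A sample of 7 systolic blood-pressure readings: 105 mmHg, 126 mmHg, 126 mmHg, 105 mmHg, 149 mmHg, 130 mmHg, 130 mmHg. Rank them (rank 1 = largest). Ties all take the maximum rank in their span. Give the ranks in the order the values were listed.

Sorted (descending): 149, 130, 130, 126, 126, 105, 105
The 2 values of 130 occupy positions 2–3 → each gets rank 3.
The 2 values of 126 occupy positions 4–5 → each gets rank 5.
The 2 values of 105 occupy positions 6–7 → each gets rank 7.

7, 5, 5, 7, 1, 3, 3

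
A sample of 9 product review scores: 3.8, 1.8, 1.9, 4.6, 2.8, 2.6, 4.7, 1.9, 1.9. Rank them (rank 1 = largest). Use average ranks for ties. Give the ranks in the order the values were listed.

Sorted (descending): 4.7, 4.6, 3.8, 2.8, 2.6, 1.9, 1.9, 1.9, 1.8
The 3 values of 1.9 occupy positions 6–8 → average rank 7.

3, 9, 7, 2, 4, 5, 1, 7, 7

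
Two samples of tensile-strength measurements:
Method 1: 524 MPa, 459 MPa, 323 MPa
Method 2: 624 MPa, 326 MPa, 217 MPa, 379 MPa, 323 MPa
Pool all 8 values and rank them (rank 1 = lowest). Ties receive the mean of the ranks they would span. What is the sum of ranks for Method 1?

Sorted (ascending): 217, 323, 323, 326, 379, 459, 524, 624
The 2 values of 323 occupy positions 2–3 → average rank (2+3)/2 = 2.5.
Method 1 values → pooled ranks: 524→7, 459→6, 323→2.5
Rank sum = 7 + 6 + 2.5 = 15.5

15.5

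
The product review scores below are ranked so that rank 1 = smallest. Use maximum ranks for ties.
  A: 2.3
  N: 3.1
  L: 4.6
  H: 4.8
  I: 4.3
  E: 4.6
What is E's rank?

5

Sorted (ascending): 2.3, 3.1, 4.3, 4.6, 4.6, 4.8
The 2 values of 4.6 occupy positions 4–5 → each gets rank 5.
E has value 4.6 → rank 5.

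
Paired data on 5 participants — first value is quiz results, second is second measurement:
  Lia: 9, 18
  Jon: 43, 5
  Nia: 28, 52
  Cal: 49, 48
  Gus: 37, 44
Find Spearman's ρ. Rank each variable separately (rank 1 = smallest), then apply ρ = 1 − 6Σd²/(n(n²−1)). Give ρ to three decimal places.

Ranks of variable 1: 1, 4, 2, 5, 3
Ranks of variable 2: 2, 1, 5, 4, 3
d = r₁ − r₂: -1, 3, -3, 1, 0
d²: 1, 9, 9, 1, 0; Σd² = 20
ρ = 1 − 6·20/(5·24) = 1 − 120/120 = 0.000

0.000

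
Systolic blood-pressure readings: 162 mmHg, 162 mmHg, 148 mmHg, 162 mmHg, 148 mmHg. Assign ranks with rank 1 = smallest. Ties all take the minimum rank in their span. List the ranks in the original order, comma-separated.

Sorted (ascending): 148, 148, 162, 162, 162
The 2 values of 148 occupy positions 1–2 → each gets rank 1.
The 3 values of 162 occupy positions 3–5 → each gets rank 3.

3, 3, 1, 3, 1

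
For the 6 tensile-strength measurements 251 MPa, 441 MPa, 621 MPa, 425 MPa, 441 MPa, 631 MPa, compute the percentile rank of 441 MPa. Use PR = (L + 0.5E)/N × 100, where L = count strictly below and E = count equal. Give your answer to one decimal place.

N = 6.
Strictly below 441: 2. Equal to 441: 2.
PR = (2 + 0.5·2)/6 × 100 = 50.0

50.0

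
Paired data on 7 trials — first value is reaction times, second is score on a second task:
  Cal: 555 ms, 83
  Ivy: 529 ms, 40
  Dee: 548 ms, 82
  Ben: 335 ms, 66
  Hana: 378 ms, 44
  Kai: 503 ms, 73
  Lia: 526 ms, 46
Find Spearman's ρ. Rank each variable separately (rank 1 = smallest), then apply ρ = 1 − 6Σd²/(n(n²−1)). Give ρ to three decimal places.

0.464

Ranks of variable 1: 7, 5, 6, 1, 2, 3, 4
Ranks of variable 2: 7, 1, 6, 4, 2, 5, 3
d = r₁ − r₂: 0, 4, 0, -3, 0, -2, 1
d²: 0, 16, 0, 9, 0, 4, 1; Σd² = 30
ρ = 1 − 6·30/(7·48) = 1 − 180/336 = 0.464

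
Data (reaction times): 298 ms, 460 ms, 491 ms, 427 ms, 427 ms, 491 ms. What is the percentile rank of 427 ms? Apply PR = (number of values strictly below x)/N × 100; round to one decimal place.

16.7

N = 6.
Strictly below 427: 1. Equal to 427: 2.
PR = 1/6 × 100 = 16.7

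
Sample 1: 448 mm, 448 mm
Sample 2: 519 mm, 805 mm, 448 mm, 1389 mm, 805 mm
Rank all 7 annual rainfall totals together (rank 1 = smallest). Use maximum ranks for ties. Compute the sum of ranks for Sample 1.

Sorted (ascending): 448, 448, 448, 519, 805, 805, 1389
The 3 values of 448 occupy positions 1–3 → each gets rank 3.
The 2 values of 805 occupy positions 5–6 → each gets rank 6.
Sample 1 values → pooled ranks: 448→3, 448→3
Rank sum = 3 + 3 = 6

6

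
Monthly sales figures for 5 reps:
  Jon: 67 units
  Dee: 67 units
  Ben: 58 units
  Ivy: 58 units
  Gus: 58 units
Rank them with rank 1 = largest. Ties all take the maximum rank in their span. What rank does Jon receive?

Sorted (descending): 67, 67, 58, 58, 58
The 2 values of 67 occupy positions 1–2 → each gets rank 2.
The 3 values of 58 occupy positions 3–5 → each gets rank 5.
Jon has value 67 units → rank 2.

2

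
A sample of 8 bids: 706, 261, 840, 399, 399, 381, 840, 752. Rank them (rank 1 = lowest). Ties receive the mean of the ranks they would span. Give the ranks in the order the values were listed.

Sorted (ascending): 261, 381, 399, 399, 706, 752, 840, 840
The 2 values of 399 occupy positions 3–4 → average rank (3+4)/2 = 3.5.
The 2 values of 840 occupy positions 7–8 → average rank (7+8)/2 = 7.5.

5, 1, 7.5, 3.5, 3.5, 2, 7.5, 6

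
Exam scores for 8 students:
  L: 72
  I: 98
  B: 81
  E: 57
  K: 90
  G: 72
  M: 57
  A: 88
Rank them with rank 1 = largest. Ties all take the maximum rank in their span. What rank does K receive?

2

Sorted (descending): 98, 90, 88, 81, 72, 72, 57, 57
The 2 values of 72 occupy positions 5–6 → each gets rank 6.
The 2 values of 57 occupy positions 7–8 → each gets rank 8.
K has value 90 → rank 2.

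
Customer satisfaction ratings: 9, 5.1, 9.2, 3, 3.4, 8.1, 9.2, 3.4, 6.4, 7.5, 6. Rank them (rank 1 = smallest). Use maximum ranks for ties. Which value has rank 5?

Sorted (ascending): 3, 3.4, 3.4, 5.1, 6, 6.4, 7.5, 8.1, 9, 9.2, 9.2
The 2 values of 3.4 occupy positions 2–3 → each gets rank 3.
The 2 values of 9.2 occupy positions 10–11 → each gets rank 11.
Rank 5 → value 6.

6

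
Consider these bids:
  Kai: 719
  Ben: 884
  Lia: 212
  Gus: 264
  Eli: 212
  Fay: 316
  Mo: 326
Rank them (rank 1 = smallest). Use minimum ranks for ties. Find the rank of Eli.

1

Sorted (ascending): 212, 212, 264, 316, 326, 719, 884
The 2 values of 212 occupy positions 1–2 → each gets rank 1.
Eli has value 212 → rank 1.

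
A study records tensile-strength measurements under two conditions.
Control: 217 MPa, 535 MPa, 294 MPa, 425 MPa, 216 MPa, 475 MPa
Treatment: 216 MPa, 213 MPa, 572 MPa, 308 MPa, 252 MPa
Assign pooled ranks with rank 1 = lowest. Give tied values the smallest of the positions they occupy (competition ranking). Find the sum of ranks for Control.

39

Sorted (ascending): 213, 216, 216, 217, 252, 294, 308, 425, 475, 535, 572
The 2 values of 216 occupy positions 2–3 → each gets rank 2.
Control values → pooled ranks: 217→4, 535→10, 294→6, 425→8, 216→2, 475→9
Rank sum = 4 + 10 + 6 + 8 + 2 + 9 = 39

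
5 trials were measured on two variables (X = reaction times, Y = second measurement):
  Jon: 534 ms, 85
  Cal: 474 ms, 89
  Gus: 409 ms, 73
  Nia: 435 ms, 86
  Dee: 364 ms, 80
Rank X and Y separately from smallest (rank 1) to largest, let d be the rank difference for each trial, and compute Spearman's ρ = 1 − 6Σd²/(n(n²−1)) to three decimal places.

0.600

Ranks of variable 1: 5, 4, 2, 3, 1
Ranks of variable 2: 3, 5, 1, 4, 2
d = r₁ − r₂: 2, -1, 1, -1, -1
d²: 4, 1, 1, 1, 1; Σd² = 8
ρ = 1 − 6·8/(5·24) = 1 − 48/120 = 0.600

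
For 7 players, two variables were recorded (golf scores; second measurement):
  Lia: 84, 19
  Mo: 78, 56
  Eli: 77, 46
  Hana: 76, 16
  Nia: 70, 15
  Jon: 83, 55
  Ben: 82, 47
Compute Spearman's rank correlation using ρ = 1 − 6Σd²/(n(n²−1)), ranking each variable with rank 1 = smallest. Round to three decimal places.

Ranks of variable 1: 7, 4, 3, 2, 1, 6, 5
Ranks of variable 2: 3, 7, 4, 2, 1, 6, 5
d = r₁ − r₂: 4, -3, -1, 0, 0, 0, 0
d²: 16, 9, 1, 0, 0, 0, 0; Σd² = 26
ρ = 1 − 6·26/(7·48) = 1 − 156/336 = 0.536

0.536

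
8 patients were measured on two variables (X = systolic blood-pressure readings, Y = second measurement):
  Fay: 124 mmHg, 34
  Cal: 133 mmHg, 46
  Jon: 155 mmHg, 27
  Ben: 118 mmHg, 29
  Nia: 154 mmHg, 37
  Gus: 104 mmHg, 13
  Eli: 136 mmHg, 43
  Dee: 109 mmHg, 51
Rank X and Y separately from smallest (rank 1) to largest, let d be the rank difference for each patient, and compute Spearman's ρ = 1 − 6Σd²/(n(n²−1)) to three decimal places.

0.048

Ranks of variable 1: 4, 5, 8, 3, 7, 1, 6, 2
Ranks of variable 2: 4, 7, 2, 3, 5, 1, 6, 8
d = r₁ − r₂: 0, -2, 6, 0, 2, 0, 0, -6
d²: 0, 4, 36, 0, 4, 0, 0, 36; Σd² = 80
ρ = 1 − 6·80/(8·63) = 1 − 480/504 = 0.048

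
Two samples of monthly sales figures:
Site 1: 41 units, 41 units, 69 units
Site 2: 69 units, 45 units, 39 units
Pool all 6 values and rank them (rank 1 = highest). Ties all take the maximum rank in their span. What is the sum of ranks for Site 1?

Sorted (descending): 69, 69, 45, 41, 41, 39
The 2 values of 69 occupy positions 1–2 → each gets rank 2.
The 2 values of 41 occupy positions 4–5 → each gets rank 5.
Site 1 values → pooled ranks: 41→5, 41→5, 69→2
Rank sum = 5 + 5 + 2 = 12

12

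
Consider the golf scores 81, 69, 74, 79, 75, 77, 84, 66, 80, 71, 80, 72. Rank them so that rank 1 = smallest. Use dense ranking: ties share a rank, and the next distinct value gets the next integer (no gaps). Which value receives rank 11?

84

Sorted (ascending): 66, 69, 71, 72, 74, 75, 77, 79, 80, 80, 81, 84
The 2 values of 80 share dense rank 9.
Remaining distinct values take the next consecutive integers.
Rank 11 → value 84.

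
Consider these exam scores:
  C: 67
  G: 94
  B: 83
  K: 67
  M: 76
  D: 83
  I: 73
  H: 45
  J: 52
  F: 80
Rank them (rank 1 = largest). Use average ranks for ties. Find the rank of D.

Sorted (descending): 94, 83, 83, 80, 76, 73, 67, 67, 52, 45
The 2 values of 83 occupy positions 2–3 → average rank (2+3)/2 = 2.5.
The 2 values of 67 occupy positions 7–8 → average rank (7+8)/2 = 7.5.
D has value 83 → rank 2.5.

2.5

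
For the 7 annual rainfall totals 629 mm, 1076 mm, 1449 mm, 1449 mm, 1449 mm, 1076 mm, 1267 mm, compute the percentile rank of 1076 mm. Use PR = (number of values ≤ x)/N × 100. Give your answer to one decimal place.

42.9

N = 7.
Strictly below 1076: 1. Equal to 1076: 2.
PR = 3/7 × 100 = 42.9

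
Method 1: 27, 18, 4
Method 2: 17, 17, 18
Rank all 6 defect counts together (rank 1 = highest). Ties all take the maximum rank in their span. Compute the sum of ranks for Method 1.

10

Sorted (descending): 27, 18, 18, 17, 17, 4
The 2 values of 18 occupy positions 2–3 → each gets rank 3.
The 2 values of 17 occupy positions 4–5 → each gets rank 5.
Method 1 values → pooled ranks: 27→1, 18→3, 4→6
Rank sum = 1 + 3 + 6 = 10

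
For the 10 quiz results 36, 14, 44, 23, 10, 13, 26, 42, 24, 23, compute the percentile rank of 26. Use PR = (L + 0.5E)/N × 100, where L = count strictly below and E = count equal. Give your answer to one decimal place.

65.0

N = 10.
Strictly below 26: 6. Equal to 26: 1.
PR = (6 + 0.5·1)/10 × 100 = 65.0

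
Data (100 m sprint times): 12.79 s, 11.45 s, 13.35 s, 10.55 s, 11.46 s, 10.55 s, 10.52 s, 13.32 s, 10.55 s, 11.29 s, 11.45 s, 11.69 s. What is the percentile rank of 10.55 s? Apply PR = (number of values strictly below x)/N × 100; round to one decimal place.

N = 12.
Strictly below 10.55: 1. Equal to 10.55: 3.
PR = 1/12 × 100 = 8.3

8.3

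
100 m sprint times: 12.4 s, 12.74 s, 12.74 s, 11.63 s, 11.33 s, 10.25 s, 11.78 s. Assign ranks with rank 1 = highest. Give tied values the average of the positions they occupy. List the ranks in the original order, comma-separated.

3, 1.5, 1.5, 5, 6, 7, 4

Sorted (descending): 12.74, 12.74, 12.4, 11.78, 11.63, 11.33, 10.25
The 2 values of 12.74 occupy positions 1–2 → average rank (1+2)/2 = 1.5.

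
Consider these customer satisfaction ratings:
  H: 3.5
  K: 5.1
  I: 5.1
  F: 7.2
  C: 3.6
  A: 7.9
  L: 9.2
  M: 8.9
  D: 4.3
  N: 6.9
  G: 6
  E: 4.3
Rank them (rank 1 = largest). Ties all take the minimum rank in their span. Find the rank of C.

Sorted (descending): 9.2, 8.9, 7.9, 7.2, 6.9, 6, 5.1, 5.1, 4.3, 4.3, 3.6, 3.5
The 2 values of 5.1 occupy positions 7–8 → each gets rank 7.
The 2 values of 4.3 occupy positions 9–10 → each gets rank 9.
C has value 3.6 → rank 11.

11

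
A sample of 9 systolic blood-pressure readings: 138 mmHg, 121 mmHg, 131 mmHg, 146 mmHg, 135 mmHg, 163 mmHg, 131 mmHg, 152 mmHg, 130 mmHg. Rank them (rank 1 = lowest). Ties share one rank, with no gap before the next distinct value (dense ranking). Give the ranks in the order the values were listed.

Sorted (ascending): 121, 130, 131, 131, 135, 138, 146, 152, 163
The 2 values of 131 share dense rank 3.
Remaining distinct values take the next consecutive integers.

5, 1, 3, 6, 4, 8, 3, 7, 2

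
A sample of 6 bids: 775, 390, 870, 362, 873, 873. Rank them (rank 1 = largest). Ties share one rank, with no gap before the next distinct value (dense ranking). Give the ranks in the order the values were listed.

3, 4, 2, 5, 1, 1

Sorted (descending): 873, 873, 870, 775, 390, 362
The 2 values of 873 share dense rank 1.
Remaining distinct values take the next consecutive integers.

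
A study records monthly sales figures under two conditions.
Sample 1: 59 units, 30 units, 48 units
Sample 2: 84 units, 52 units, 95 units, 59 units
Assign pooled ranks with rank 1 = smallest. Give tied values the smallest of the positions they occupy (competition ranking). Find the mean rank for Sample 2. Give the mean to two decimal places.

Sorted (ascending): 30, 48, 52, 59, 59, 84, 95
The 2 values of 59 occupy positions 4–5 → each gets rank 4.
Sample 2 values → pooled ranks: 84→6, 52→3, 95→7, 59→4
Mean rank = (6 + 3 + 7 + 4) / 4 = 5.00

5.00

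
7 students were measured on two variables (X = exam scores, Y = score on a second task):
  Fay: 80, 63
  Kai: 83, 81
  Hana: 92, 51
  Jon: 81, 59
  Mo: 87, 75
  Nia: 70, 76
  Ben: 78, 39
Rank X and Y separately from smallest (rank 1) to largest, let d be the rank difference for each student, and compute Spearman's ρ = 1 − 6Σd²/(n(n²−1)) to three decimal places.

-0.036

Ranks of variable 1: 3, 5, 7, 4, 6, 1, 2
Ranks of variable 2: 4, 7, 2, 3, 5, 6, 1
d = r₁ − r₂: -1, -2, 5, 1, 1, -5, 1
d²: 1, 4, 25, 1, 1, 25, 1; Σd² = 58
ρ = 1 − 6·58/(7·48) = 1 − 348/336 = -0.036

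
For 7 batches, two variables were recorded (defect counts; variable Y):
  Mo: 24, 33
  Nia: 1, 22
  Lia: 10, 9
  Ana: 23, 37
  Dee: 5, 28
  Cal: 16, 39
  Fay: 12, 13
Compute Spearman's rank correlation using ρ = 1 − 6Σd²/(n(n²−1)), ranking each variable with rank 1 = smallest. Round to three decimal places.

Ranks of variable 1: 7, 1, 3, 6, 2, 5, 4
Ranks of variable 2: 5, 3, 1, 6, 4, 7, 2
d = r₁ − r₂: 2, -2, 2, 0, -2, -2, 2
d²: 4, 4, 4, 0, 4, 4, 4; Σd² = 24
ρ = 1 − 6·24/(7·48) = 1 − 144/336 = 0.571

0.571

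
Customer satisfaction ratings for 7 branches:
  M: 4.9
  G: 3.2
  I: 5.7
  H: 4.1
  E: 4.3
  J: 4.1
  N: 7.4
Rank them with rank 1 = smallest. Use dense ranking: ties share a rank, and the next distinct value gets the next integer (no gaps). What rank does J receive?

2

Sorted (ascending): 3.2, 4.1, 4.1, 4.3, 4.9, 5.7, 7.4
The 2 values of 4.1 share dense rank 2.
Remaining distinct values take the next consecutive integers.
J has value 4.1 → rank 2.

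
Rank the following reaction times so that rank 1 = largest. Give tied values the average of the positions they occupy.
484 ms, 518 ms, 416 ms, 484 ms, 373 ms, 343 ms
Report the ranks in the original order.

Sorted (descending): 518, 484, 484, 416, 373, 343
The 2 values of 484 occupy positions 2–3 → average rank (2+3)/2 = 2.5.

2.5, 1, 4, 2.5, 5, 6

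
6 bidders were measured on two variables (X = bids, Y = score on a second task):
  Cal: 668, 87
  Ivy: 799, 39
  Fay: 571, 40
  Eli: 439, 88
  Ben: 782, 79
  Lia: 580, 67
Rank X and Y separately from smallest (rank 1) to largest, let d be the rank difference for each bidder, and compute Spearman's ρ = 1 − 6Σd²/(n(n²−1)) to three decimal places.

Ranks of variable 1: 4, 6, 2, 1, 5, 3
Ranks of variable 2: 5, 1, 2, 6, 4, 3
d = r₁ − r₂: -1, 5, 0, -5, 1, 0
d²: 1, 25, 0, 25, 1, 0; Σd² = 52
ρ = 1 − 6·52/(6·35) = 1 − 312/210 = -0.486

-0.486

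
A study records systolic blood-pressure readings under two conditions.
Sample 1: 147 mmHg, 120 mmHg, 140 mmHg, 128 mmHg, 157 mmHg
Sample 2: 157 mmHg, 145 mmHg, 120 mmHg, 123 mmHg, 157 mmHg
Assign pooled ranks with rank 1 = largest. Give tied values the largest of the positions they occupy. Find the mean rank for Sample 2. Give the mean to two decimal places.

5.80

Sorted (descending): 157, 157, 157, 147, 145, 140, 128, 123, 120, 120
The 3 values of 157 occupy positions 1–3 → each gets rank 3.
The 2 values of 120 occupy positions 9–10 → each gets rank 10.
Sample 2 values → pooled ranks: 157→3, 145→5, 120→10, 123→8, 157→3
Mean rank = (3 + 5 + 10 + 8 + 3) / 5 = 5.80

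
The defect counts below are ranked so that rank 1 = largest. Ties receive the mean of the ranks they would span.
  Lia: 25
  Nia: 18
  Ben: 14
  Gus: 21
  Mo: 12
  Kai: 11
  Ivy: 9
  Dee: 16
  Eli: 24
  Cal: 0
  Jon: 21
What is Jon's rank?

Sorted (descending): 25, 24, 21, 21, 18, 16, 14, 12, 11, 9, 0
The 2 values of 21 occupy positions 3–4 → average rank (3+4)/2 = 3.5.
Jon has value 21 → rank 3.5.

3.5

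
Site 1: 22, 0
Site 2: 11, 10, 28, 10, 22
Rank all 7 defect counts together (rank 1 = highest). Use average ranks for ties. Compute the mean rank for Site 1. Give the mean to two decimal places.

4.75

Sorted (descending): 28, 22, 22, 11, 10, 10, 0
The 2 values of 22 occupy positions 2–3 → average rank (2+3)/2 = 2.5.
The 2 values of 10 occupy positions 5–6 → average rank (5+6)/2 = 5.5.
Site 1 values → pooled ranks: 22→2.5, 0→7
Mean rank = (2.5 + 7) / 2 = 4.75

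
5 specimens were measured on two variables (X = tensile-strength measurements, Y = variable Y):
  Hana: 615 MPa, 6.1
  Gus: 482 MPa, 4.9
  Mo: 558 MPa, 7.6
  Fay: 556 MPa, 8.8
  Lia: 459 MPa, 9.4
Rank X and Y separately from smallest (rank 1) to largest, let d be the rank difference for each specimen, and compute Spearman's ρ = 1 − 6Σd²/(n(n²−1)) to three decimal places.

Ranks of variable 1: 5, 2, 4, 3, 1
Ranks of variable 2: 2, 1, 3, 4, 5
d = r₁ − r₂: 3, 1, 1, -1, -4
d²: 9, 1, 1, 1, 16; Σd² = 28
ρ = 1 − 6·28/(5·24) = 1 − 168/120 = -0.400

-0.400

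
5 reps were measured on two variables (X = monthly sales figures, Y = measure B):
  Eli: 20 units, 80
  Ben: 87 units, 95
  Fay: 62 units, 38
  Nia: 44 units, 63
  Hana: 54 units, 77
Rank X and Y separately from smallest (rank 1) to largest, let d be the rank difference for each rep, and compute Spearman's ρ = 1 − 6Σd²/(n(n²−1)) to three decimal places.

Ranks of variable 1: 1, 5, 4, 2, 3
Ranks of variable 2: 4, 5, 1, 2, 3
d = r₁ − r₂: -3, 0, 3, 0, 0
d²: 9, 0, 9, 0, 0; Σd² = 18
ρ = 1 − 6·18/(5·24) = 1 − 108/120 = 0.100

0.100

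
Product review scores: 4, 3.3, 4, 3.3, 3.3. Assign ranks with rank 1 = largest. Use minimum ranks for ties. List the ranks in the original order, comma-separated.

1, 3, 1, 3, 3

Sorted (descending): 4, 4, 3.3, 3.3, 3.3
The 2 values of 4 occupy positions 1–2 → each gets rank 1.
The 3 values of 3.3 occupy positions 3–5 → each gets rank 3.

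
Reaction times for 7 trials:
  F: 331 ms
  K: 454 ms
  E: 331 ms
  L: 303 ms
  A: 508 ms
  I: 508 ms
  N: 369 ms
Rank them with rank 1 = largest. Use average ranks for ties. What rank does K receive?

3

Sorted (descending): 508, 508, 454, 369, 331, 331, 303
The 2 values of 508 occupy positions 1–2 → average rank (1+2)/2 = 1.5.
The 2 values of 331 occupy positions 5–6 → average rank (5+6)/2 = 5.5.
K has value 454 ms → rank 3.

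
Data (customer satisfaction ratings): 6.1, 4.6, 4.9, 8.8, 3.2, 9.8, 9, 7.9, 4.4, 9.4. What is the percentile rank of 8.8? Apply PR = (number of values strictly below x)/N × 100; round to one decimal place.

60.0

N = 10.
Strictly below 8.8: 6. Equal to 8.8: 1.
PR = 6/10 × 100 = 60.0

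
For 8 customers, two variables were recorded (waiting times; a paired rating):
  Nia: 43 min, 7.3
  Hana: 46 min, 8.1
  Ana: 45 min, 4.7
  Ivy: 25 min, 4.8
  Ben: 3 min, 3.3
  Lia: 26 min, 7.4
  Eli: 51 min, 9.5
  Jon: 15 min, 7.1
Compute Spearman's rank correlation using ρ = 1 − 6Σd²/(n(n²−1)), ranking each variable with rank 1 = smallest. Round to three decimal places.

0.714

Ranks of variable 1: 5, 7, 6, 3, 1, 4, 8, 2
Ranks of variable 2: 5, 7, 2, 3, 1, 6, 8, 4
d = r₁ − r₂: 0, 0, 4, 0, 0, -2, 0, -2
d²: 0, 0, 16, 0, 0, 4, 0, 4; Σd² = 24
ρ = 1 − 6·24/(8·63) = 1 − 144/504 = 0.714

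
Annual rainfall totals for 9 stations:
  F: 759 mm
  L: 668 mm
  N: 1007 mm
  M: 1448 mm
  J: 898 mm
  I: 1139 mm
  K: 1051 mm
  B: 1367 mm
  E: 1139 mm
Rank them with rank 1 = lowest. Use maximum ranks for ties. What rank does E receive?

7

Sorted (ascending): 668, 759, 898, 1007, 1051, 1139, 1139, 1367, 1448
The 2 values of 1139 occupy positions 6–7 → each gets rank 7.
E has value 1139 mm → rank 7.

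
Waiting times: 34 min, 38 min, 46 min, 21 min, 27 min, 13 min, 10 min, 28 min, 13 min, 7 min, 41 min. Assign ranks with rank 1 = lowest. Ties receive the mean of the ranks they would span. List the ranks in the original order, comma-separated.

8, 9, 11, 5, 6, 3.5, 2, 7, 3.5, 1, 10

Sorted (ascending): 7, 10, 13, 13, 21, 27, 28, 34, 38, 41, 46
The 2 values of 13 occupy positions 3–4 → average rank (3+4)/2 = 3.5.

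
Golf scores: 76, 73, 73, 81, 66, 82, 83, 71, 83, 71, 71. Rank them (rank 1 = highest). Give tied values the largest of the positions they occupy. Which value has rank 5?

Sorted (descending): 83, 83, 82, 81, 76, 73, 73, 71, 71, 71, 66
The 2 values of 83 occupy positions 1–2 → each gets rank 2.
The 2 values of 73 occupy positions 6–7 → each gets rank 7.
The 3 values of 71 occupy positions 8–10 → each gets rank 10.
Rank 5 → value 76.

76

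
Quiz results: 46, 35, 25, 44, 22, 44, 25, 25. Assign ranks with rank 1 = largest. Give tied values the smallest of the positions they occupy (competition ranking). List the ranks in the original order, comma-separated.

Sorted (descending): 46, 44, 44, 35, 25, 25, 25, 22
The 2 values of 44 occupy positions 2–3 → each gets rank 2.
The 3 values of 25 occupy positions 5–7 → each gets rank 5.

1, 4, 5, 2, 8, 2, 5, 5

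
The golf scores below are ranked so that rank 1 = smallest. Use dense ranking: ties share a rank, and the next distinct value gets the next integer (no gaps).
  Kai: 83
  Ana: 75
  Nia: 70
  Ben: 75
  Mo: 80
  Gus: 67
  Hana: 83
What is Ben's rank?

3

Sorted (ascending): 67, 70, 75, 75, 80, 83, 83
The 2 values of 75 share dense rank 3.
The 2 values of 83 share dense rank 5.
Remaining distinct values take the next consecutive integers.
Ben has value 75 → rank 3.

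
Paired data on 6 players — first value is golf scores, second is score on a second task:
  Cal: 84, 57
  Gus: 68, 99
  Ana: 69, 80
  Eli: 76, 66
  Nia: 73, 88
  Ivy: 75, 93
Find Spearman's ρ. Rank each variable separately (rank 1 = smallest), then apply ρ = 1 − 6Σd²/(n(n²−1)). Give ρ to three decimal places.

-0.771

Ranks of variable 1: 6, 1, 2, 5, 3, 4
Ranks of variable 2: 1, 6, 3, 2, 4, 5
d = r₁ − r₂: 5, -5, -1, 3, -1, -1
d²: 25, 25, 1, 9, 1, 1; Σd² = 62
ρ = 1 − 6·62/(6·35) = 1 − 372/210 = -0.771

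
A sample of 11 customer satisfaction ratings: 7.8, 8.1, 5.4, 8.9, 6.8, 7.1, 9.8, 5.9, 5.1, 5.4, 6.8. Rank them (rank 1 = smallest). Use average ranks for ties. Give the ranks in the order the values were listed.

Sorted (ascending): 5.1, 5.4, 5.4, 5.9, 6.8, 6.8, 7.1, 7.8, 8.1, 8.9, 9.8
The 2 values of 5.4 occupy positions 2–3 → average rank (2+3)/2 = 2.5.
The 2 values of 6.8 occupy positions 5–6 → average rank (5+6)/2 = 5.5.

8, 9, 2.5, 10, 5.5, 7, 11, 4, 1, 2.5, 5.5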